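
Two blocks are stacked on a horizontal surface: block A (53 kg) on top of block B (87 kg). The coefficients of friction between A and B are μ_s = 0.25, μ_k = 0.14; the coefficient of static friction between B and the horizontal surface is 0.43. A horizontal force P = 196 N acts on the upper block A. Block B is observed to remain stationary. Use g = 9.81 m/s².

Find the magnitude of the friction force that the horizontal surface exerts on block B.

Between the blocks, N₁ = m_A g = 519.9 N.
So the A–B interface can sustain at most μ_s N₁ = 130 N of static friction.
P = 196 N exceeds that limit, so A slips over B and the interface friction becomes kinetic: f₁ = μ_k N₁ = 0.14×519.9 = 72.8 N.
By Newton's third law B feels 72.8 N forward from A. With B stationary, the floor's static friction on B balances it: f₂ = 72.8 N (well within μ_s(m_A+m_B)g = 590.6 N).

f ≈ 72.8 N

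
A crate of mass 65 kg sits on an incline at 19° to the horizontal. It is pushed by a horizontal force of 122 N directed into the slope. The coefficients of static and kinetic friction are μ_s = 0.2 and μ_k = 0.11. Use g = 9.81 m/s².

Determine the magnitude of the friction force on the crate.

f ≈ 92.2 N (up the incline)

The horizontal push has a component P sin θ into the surface, so N = m g cos θ + P sin θ = 602.9 + 39.72 = 642.6 N.
Parallel to the incline: P cos θ − m g sin θ = 115.4 − 207.6 = -92.25 N; the friction needed to balance this is 92.25 N acting up the slope.
Maximum static friction: μ_s N = 0.2 × 642.6 = 128.5 N.
Since 92.25 N is within the 128.5 N limit, the crate stays put and friction is exactly 92.2 N.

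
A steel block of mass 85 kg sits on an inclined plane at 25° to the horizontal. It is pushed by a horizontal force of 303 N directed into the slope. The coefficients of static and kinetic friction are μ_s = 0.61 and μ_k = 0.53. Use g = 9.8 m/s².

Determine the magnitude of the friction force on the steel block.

The horizontal push has a component P sin θ into the surface, so N = m g cos θ + P sin θ = 755 + 128.1 = 883 N.
Along the incline, the net driving force (taking up-slope positive) is P cos θ − m g sin θ = 274.6 − 352 = -77.43 N, so equilibrium requires friction f = 77.43 N (up-slope).
Maximum static friction: μ_s N = 0.61 × 883 = 538.6 N.
Since 77.43 N is within the 538.6 N limit, the steel block stays put and friction is exactly 77.4 N.

f ≈ 77.4 N (up the incline)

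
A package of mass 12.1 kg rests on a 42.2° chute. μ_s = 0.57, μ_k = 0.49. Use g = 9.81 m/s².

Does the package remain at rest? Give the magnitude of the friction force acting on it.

N = m g cos θ = 87.9 N.
Down-slope weight component: m g sin θ = 79.7 N.
μ_s N = 50.1 N.
79.7 > 50.1 N, so it slides; kinetic friction f = μ_k N = 0.49×87.9 = 43.1 N.

f ≈ 43.1 N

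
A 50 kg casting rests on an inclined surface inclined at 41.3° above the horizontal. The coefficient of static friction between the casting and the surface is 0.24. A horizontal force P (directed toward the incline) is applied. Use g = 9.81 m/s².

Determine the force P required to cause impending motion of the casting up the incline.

P ≈ 695 N

At impending motion up the slope, friction acts down-slope at its limit: f = μ_s N.
Perpendicular to the incline: N = m g cos θ + P sin θ.
Along the incline: P cos θ = m g sin θ + μ_s N = m g sin θ + μ_s (m g cos θ + P sin θ).
Solving, P (cos θ − μ_s sin θ) = m g (sin θ + μ_s cos θ), so P = 50×9.81×(sin 41.3° + 0.24 cos 41.3°)/(cos 41.3° − 0.24 sin 41.3°) = 490×0.8403/0.5929 = 695 N.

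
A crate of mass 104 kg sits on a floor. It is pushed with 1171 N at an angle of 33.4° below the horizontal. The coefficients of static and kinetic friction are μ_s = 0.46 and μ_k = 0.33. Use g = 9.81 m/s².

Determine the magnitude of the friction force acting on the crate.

Vertical equilibrium gives N = m g + P sin α = 1665 N.
The horizontal driving force is P cos α = 977.6 N, so equilibrium needs friction f = 977.6 N.
μ_s N = 0.46 × 1665 = 765.8 N.
The required friction exceeds μ_s N, so the crate moves and f = μ_k N = 549 N.

f ≈ 549 N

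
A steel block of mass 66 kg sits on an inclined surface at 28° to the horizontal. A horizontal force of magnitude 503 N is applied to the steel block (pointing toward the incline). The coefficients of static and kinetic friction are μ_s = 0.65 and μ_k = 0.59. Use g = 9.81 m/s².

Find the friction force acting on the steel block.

Resolve perpendicular to the incline: N = m g cos θ + P sin θ = 66×9.81×cos 28° + 503×sin 28° = 807.8 N.
Parallel to the incline: P cos θ − m g sin θ = 444.1 − 304 = 140.2 N; the friction needed to balance this is 140.2 N acting down the slope.
Maximum static friction: μ_s N = 0.65 × 807.8 = 525.1 N.
Since 140.2 N is within the 525.1 N limit, the steel block stays put and friction is exactly 140 N.

f ≈ 140 N (down the incline)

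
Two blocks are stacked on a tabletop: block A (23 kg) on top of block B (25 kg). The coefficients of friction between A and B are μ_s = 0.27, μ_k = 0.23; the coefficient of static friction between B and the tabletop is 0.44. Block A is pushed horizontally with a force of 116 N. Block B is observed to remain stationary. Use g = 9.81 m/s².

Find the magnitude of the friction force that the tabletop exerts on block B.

Between the blocks, N₁ = m_A g = 225.6 N.
So the A–B interface can sustain at most μ_s N₁ = 60.92 N of static friction.
P = 116 N exceeds that limit, so A slips over B and the interface friction becomes kinetic: f₁ = μ_k N₁ = 0.23×225.6 = 51.9 N.
By Newton's third law B feels 51.9 N forward from A. With B stationary, the floor's static friction on B balances it: f₂ = 51.9 N (well within μ_s(m_A+m_B)g = 207.2 N).

f ≈ 51.9 N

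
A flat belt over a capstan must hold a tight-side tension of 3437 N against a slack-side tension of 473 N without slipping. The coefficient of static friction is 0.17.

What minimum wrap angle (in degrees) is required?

β_min ≈ 668°

T₂/T₁ = e^{μβ} → β = ln(T₂/T₁)/μ.
β = ln(3437/473)/0.17 = 1.983/0.17 = 11.67 rad.
In degrees: β = 11.67 × 180/π = 668°.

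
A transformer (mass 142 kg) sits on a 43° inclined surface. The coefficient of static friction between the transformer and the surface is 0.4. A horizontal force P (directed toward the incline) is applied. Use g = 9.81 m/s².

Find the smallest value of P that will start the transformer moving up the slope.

At impending motion up the slope, friction acts down-slope at its limit: f = μ_s N.
Perpendicular to the incline: N = m g cos θ + P sin θ.
Along the incline: P cos θ = m g sin θ + μ_s N = m g sin θ + μ_s (m g cos θ + P sin θ).
Solving, P (cos θ − μ_s sin θ) = m g (sin θ + μ_s cos θ), so P = 142×9.81×(sin 43° + 0.4 cos 43°)/(cos 43° − 0.4 sin 43°) = 1390×0.9745/0.4586 = 2960 N.

P ≈ 2960 N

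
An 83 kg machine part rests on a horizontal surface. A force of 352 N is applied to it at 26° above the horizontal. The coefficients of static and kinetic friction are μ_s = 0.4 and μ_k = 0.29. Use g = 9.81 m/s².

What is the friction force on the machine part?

f ≈ 191 N

N = m g − P sin α = 814.2 − 352×sin 26° = 659.9 N.
The horizontal driving force is P cos α = 316.4 N, so equilibrium needs friction f = 316.4 N.
The static-friction limit is μ_s N = 264 N.
The required friction exceeds μ_s N, so the machine part moves and f = μ_k N = 191 N.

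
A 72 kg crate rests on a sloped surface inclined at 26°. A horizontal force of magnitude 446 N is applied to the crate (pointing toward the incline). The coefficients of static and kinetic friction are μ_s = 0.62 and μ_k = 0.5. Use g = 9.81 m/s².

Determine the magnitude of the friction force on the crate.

Normal direction: N = m g cos θ + P sin θ = 830.3 N.
Along the incline, the net driving force (taking up-slope positive) is P cos θ − m g sin θ = 400.9 − 309.6 = 91.23 N, so equilibrium requires friction f = -91.23 N (down-slope).
Maximum static friction: μ_s N = 0.62 × 830.3 = 514.8 N.
|f_req| = 91.23 ≤ 514.8 N → the crate is in equilibrium; friction equals the required value.

f ≈ 91.2 N (down the incline)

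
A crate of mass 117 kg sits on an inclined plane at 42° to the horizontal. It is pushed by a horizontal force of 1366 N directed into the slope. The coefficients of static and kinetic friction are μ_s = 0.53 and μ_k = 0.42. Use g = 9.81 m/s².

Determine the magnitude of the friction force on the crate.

The horizontal push has a component P sin θ into the surface, so N = m g cos θ + P sin θ = 853 + 914 = 1767 N.
Along the incline, the net driving force (taking up-slope positive) is P cos θ − m g sin θ = 1015 − 768 = 247.1 N, so equilibrium requires friction f = -247.1 N (down-slope).
The limit of static friction is μ_s N = 936.5 N.
Since 247.1 N is within the 936.5 N limit, the crate stays put and friction is exactly 247 N.

f ≈ 247 N (down the incline)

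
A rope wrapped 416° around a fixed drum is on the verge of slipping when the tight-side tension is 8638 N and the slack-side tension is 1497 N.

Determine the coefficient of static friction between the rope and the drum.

μ ≈ 0.241

T₂/T₁ = e^{μβ} → μ = ln(T₂/T₁)/β.
β = 416° = 7.261 rad.
μ = ln(8638/1497)/7.261 = ln(5.77)/7.261 = 0.241.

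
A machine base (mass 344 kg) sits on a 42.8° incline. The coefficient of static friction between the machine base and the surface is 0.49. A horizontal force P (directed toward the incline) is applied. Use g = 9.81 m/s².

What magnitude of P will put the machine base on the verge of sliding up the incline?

At impending motion up the slope, friction acts down-slope at its limit: f = μ_s N.
Perpendicular to the incline: N = m g cos θ + P sin θ.
Along the incline: P cos θ = m g sin θ + μ_s N = m g sin θ + μ_s (m g cos θ + P sin θ).
Solving, P (cos θ − μ_s sin θ) = m g (sin θ + μ_s cos θ), so P = 344×9.81×(sin 42.8° + 0.49 cos 42.8°)/(cos 42.8° − 0.49 sin 42.8°) = 3370×1.039/0.4008 = 8750 N.

P ≈ 8750 N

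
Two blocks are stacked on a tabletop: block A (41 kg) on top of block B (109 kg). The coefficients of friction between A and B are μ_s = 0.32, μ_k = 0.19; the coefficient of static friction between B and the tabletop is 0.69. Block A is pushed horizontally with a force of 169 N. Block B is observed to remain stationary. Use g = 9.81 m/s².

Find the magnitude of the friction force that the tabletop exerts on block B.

f ≈ 76.4 N

Normal force at the A–B interface: N₁ = m_A g = 402.2 N.
So the A–B interface can sustain at most μ_s N₁ = 128.7 N of static friction.
Since P = 169 N > 128.7 N, A slides on B; the A–B friction is kinetic: f₁ = μ_k N₁ = 0.19×402.2 = 76.4 N.
B experiences an equal 76.4 N forward from A (third law). B is in equilibrium, so the floor supplies f₂ = 76.4 N of static friction (limit μ_s(m_A+m_B)g = 1015 N, not exceeded).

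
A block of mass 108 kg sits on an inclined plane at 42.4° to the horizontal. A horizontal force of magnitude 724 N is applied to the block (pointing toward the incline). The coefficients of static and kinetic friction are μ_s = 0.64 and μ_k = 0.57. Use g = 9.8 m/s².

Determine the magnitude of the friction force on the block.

f ≈ 179 N (up the incline)

The horizontal push has a component P sin θ into the surface, so N = m g cos θ + P sin θ = 781.6 + 488.2 = 1270 N.
Parallel to the incline: P cos θ − m g sin θ = 534.6 − 713.7 = -179 N; the friction needed to balance this is 179 N acting up the slope.
The limit of static friction is μ_s N = 812.7 N.
|f_req| = 179 ≤ 812.7 N → the block is in equilibrium; friction equals the required value.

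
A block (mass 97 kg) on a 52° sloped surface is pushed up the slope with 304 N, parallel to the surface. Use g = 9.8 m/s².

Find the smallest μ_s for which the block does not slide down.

μ_s,min ≈ 0.761

N = m g cos θ = 585.2 N.
Friction must make up the shortfall along the incline: f = m g sin θ − P = 749.1 − 304 = 445.1 N.
At the threshold f = μ_s N, so μ_s,min = 445.1/585.2 = 0.761.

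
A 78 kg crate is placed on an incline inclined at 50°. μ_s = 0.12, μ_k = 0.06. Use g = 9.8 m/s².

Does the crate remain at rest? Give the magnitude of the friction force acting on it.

N = m g cos θ = 491 N.
Down-slope weight component: m g sin θ = 586 N.
μ_s N = 59 N.
586 > 59 N, so it slides; kinetic friction f = μ_k N = 0.06×491 = 29.5 N.

f ≈ 29.5 N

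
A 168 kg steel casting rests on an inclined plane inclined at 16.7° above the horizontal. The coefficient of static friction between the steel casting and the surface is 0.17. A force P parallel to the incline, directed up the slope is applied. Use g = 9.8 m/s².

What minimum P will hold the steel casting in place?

The steel casting tends to slide down (tan θ > μ_s), so at the point of impending slip friction acts up-slope at its limit: f = μ_s N.
P is parallel to the surface, so N = m g cos θ = 1580 N.
Along the incline: P + μ_s N = m g sin θ, so P = 473 − 0.17×1580 = 205 N.

P_min ≈ 205 N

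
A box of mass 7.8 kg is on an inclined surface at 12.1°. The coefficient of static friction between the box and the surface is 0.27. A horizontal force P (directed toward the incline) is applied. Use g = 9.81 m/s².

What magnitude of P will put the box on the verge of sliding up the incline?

P ≈ 39.3 N

At impending motion up the slope, friction acts down-slope at its limit: f = μ_s N.
Perpendicular to the incline: N = m g cos θ + P sin θ.
Along the incline: P cos θ = m g sin θ + μ_s N = m g sin θ + μ_s (m g cos θ + P sin θ).
Solving, P (cos θ − μ_s sin θ) = m g (sin θ + μ_s cos θ), so P = 7.8×9.81×(sin 12.1° + 0.27 cos 12.1°)/(cos 12.1° − 0.27 sin 12.1°) = 76.5×0.4736/0.9212 = 39.3 N.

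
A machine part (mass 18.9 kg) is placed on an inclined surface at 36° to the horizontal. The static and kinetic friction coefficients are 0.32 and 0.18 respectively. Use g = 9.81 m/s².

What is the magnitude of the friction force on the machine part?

The normal reaction is N = m g cos θ = 150 N.
For equilibrium along the incline, friction must balance the weight component: f = m g sin θ = 109 N up the slope.
Static friction can supply at most μ_s N = 48 N.
Since |109| > 48 N, static friction cannot hold it; the machine part slides down the incline and kinetic friction applies: f = μ_k N = 0.18 × 150 = 27 N.

f ≈ 27 N (up the incline)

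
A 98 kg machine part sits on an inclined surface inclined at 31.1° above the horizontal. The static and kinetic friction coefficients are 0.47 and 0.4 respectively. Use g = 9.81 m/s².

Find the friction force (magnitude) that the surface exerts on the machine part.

Normal force: N = m g cos θ = 98 × 9.81 × cos 31.1° = 823.2 N.
Along the slope the weight component is m g sin θ = 496.6 N; friction must supply exactly this, acting up-slope.
Static friction can supply at most μ_s N = 386.9 N.
|496.6| exceeds 386.9 N, so the machine part slips down-slope; friction is kinetic, f = μ_k N = 0.4×823.2 = 329 N.

f ≈ 329 N (up the incline)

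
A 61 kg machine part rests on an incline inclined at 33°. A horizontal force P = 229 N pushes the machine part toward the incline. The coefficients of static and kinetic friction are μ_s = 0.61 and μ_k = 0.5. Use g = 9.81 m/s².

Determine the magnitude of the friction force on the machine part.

f ≈ 134 N (up the incline)

The horizontal push has a component P sin θ into the surface, so N = m g cos θ + P sin θ = 501.9 + 124.7 = 626.6 N.
Along the incline, the net driving force (taking up-slope positive) is P cos θ − m g sin θ = 192.1 − 325.9 = -133.9 N, so equilibrium requires friction f = 133.9 N (up-slope).
Maximum static friction: μ_s N = 0.61 × 626.6 = 382.2 N.
|f_req| = 133.9 ≤ 382.2 N → the machine part is in equilibrium; friction equals the required value.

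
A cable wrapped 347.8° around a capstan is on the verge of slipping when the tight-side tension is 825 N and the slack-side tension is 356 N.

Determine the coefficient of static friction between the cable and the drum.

T₂/T₁ = e^{μβ} → μ = ln(T₂/T₁)/β.
β = 347.8° = 6.07 rad.
μ = ln(825/356)/6.07 = ln(2.317)/6.07 = 0.138.

μ ≈ 0.138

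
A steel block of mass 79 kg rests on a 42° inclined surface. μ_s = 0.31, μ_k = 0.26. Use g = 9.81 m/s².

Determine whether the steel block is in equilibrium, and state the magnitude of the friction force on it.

N = m g cos θ = 576 N.
Down-slope weight component: m g sin θ = 519 N.
μ_s N = 179 N.
519 > 179 N, so it slides; kinetic friction f = μ_k N = 0.26×576 = 150 N.

f ≈ 150 N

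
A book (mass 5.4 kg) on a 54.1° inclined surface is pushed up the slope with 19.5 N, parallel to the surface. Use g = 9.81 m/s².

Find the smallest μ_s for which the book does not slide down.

μ_s,min ≈ 0.754

N = m g cos θ = 31.06 N.
Friction must make up the shortfall along the incline: f = m g sin θ − P = 42.91 − 19.5 = 23.41 N.
At the threshold f = μ_s N, so μ_s,min = 23.41/31.06 = 0.754.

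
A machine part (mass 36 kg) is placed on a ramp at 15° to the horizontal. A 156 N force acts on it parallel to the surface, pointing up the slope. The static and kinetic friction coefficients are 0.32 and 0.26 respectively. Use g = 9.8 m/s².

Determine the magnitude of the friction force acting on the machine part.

f ≈ 64.7 N (down the incline)

The normal reaction is N = m g cos θ = 340.8 N.
Parallel to the incline, ΣF = 0 gives f = m g sin θ − P = 91.31 − 156 = -64.69 N (up-slope positive).
The static-friction ceiling is μ_s N = 0.32 × 340.8 = 109 N.
Since |-64.69| ≤ 109 N, static friction is sufficient; f equals the required value, not μ_s N.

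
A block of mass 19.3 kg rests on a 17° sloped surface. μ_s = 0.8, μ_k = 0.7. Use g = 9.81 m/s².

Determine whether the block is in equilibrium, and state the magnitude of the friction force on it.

N = m g cos θ = 181 N.
Down-slope weight component: m g sin θ = 55.4 N.
μ_s N = 145 N.
55.4 ≤ 145 N, so it stays put; friction = 55.4 N.

f ≈ 55.4 N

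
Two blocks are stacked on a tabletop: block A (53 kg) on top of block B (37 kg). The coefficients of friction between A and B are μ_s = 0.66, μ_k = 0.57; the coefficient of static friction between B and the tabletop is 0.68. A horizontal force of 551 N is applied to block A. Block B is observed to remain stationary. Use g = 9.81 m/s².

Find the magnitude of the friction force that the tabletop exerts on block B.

Normal force at the A–B interface: N₁ = m_A g = 519.9 N.
So the A–B interface can sustain at most μ_s N₁ = 343.2 N of static friction.
Since P = 551 N > 343.2 N, A slides on B; the A–B friction is kinetic: f₁ = μ_k N₁ = 0.57×519.9 = 296 N.
By Newton's third law B feels 296 N forward from A. With B stationary, the floor's static friction on B balances it: f₂ = 296 N (well within μ_s(m_A+m_B)g = 600.4 N).

f ≈ 296 N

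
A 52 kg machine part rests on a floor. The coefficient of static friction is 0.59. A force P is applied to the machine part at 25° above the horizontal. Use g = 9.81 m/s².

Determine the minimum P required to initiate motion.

N = m g − P sin α (the pull lifts the machine part).
At impending slip, P cos α = μ_s N = μ_s (m g − P sin α).
Solving: P (cos α + μ_s sin α) = μ_s m g → P = 0.59×510/(cos 25° + 0.59 sin 25°) = 301/1.156 = 260 N.

P ≈ 260 N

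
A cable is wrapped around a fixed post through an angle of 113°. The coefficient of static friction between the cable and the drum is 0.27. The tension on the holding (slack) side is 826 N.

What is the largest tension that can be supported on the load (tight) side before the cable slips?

T_max ≈ 1410 N

At impending slip the capstan equation gives T₂/T₁ = e^{μβ} with β in radians.
β = 113° × π/180 = 1.972 rad.
e^{μβ} = e^{0.27×1.972} = 1.703.
T₂ = T₁ · e^{μβ} = 826 × 1.703 = 1410 N.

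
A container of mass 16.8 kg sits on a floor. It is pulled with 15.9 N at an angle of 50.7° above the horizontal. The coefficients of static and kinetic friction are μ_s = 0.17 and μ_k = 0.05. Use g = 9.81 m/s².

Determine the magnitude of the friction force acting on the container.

f ≈ 10.1 N

Vertical equilibrium gives N = m g − P sin α = 152.5 N.
The horizontal driving force is P cos α = 10.07 N, so equilibrium needs friction f = 10.07 N.
μ_s N = 0.17 × 152.5 = 25.93 N.
Since 10.07 N does not exceed the limit, the container stays at rest and f = 10.1 N.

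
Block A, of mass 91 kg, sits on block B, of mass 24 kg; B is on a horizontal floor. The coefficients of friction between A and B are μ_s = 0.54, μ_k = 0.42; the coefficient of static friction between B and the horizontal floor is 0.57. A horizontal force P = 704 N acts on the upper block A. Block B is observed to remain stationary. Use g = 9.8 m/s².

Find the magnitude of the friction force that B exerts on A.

Normal force at the A–B interface: N₁ = m_A g = 891.8 N.
So the A–B interface can sustain at most μ_s N₁ = 481.6 N of static friction.
P = 704 N exceeds that limit, so A slips over B and the interface friction becomes kinetic: f₁ = μ_k N₁ = 0.42×891.8 = 375 N.
By Newton's third law B feels 375 N forward from A. With B stationary, the floor's static friction on B balances it: f₂ = 375 N (well within μ_s(m_A+m_B)g = 642.4 N).

f ≈ 375 N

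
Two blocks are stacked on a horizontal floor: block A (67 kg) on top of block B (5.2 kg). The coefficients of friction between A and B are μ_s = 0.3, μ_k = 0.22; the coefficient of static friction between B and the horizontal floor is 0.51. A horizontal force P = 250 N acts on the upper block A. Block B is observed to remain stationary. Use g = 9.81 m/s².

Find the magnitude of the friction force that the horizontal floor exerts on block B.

The normal force B exerts on A is simply A's weight, N₁ = 657.3 N.
So the A–B interface can sustain at most μ_s N₁ = 197.2 N of static friction.
Since P = 250 N > 197.2 N, A slides on B; the A–B friction is kinetic: f₁ = μ_k N₁ = 0.22×657.3 = 145 N.
B experiences an equal 145 N forward from A (third law). B is in equilibrium, so the floor supplies f₂ = 145 N of static friction (limit μ_s(m_A+m_B)g = 361.2 N, not exceeded).

f ≈ 145 N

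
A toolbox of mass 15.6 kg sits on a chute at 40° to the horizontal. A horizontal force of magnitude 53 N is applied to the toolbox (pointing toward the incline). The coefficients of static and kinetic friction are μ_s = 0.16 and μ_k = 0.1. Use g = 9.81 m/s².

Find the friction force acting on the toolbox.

f ≈ 15.1 N (up the incline)

Resolve perpendicular to the incline: N = m g cos θ + P sin θ = 15.6×9.81×cos 40° + 53×sin 40° = 151.3 N.
Parallel to the incline: P cos θ − m g sin θ = 40.6 − 98.37 = -57.77 N; the friction needed to balance this is 57.77 N acting up the slope.
The limit of static friction is μ_s N = 24.21 N.
The required 57.77 N exceeds the static limit, so the toolbox slides down-slope and f = μ_k N = 0.1×151.3 = 15.1 N.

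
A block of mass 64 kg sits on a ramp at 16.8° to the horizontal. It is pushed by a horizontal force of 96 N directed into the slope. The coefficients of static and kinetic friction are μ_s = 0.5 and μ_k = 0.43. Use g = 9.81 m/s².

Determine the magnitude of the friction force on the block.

f ≈ 89.6 N (up the incline)

The horizontal push has a component P sin θ into the surface, so N = m g cos θ + P sin θ = 601 + 27.75 = 628.8 N.
Parallel to the incline: P cos θ − m g sin θ = 91.9 − 181.5 = -89.56 N; the friction needed to balance this is 89.56 N acting up the slope.
The limit of static friction is μ_s N = 314.4 N.
Since 89.56 N is within the 314.4 N limit, the block stays put and friction is exactly 89.6 N.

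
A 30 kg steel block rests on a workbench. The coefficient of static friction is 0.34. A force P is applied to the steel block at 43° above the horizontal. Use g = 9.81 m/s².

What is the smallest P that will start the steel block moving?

P ≈ 104 N

N = m g − P sin α (the pull lifts the steel block).
At impending slip, P cos α = μ_s N = μ_s (m g − P sin α).
Solving: P (cos α + μ_s sin α) = μ_s m g → P = 0.34×294/(cos 43° + 0.34 sin 43°) = 100/0.9632 = 104 N.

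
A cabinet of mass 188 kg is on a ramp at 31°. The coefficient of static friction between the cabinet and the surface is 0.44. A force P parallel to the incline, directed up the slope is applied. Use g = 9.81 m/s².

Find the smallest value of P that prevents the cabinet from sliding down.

P_min ≈ 254 N

The cabinet tends to slide down (tan θ > μ_s), so at the point of impending slip friction acts up-slope at its limit: f = μ_s N.
P is parallel to the surface, so N = m g cos θ = 1580 N.
Along the incline: P + μ_s N = m g sin θ, so P = 950 − 0.44×1580 = 254 N.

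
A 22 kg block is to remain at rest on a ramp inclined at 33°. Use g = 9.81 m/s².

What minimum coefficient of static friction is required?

At the slip threshold m g sin θ = μ_s m g cos θ, so μ_s,min = tan θ.
μ_s,min = tan 33° = 0.649.

μ_s,min ≈ 0.649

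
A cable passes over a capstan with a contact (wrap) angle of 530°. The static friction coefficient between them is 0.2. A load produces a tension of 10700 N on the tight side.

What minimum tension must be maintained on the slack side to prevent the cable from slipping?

T_min ≈ 1680 N

Capstan equation at impending slip: T_tight/T_slack = e^{μβ}.
β = 530° = 9.25 rad; e^{μβ} = e^{0.2×9.25} = 6.36.
T_slack = T_tight / e^{μβ} = 10700 / 6.36 = 1680 N.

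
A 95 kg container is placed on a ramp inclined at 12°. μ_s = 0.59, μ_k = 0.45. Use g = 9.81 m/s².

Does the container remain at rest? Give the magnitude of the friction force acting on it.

N = m g cos θ = 912 N.
Down-slope weight component: m g sin θ = 194 N.
μ_s N = 538 N.
194 ≤ 538 N, so it stays put; friction = 194 N.

f ≈ 194 N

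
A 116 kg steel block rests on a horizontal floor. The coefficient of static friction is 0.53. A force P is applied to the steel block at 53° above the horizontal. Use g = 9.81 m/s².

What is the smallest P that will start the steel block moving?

N = m g − P sin α (the pull lifts the steel block).
At impending slip, P cos α = μ_s N = μ_s (m g − P sin α).
Solving: P (cos α + μ_s sin α) = μ_s m g → P = 0.53×1140/(cos 53° + 0.53 sin 53°) = 603/1.025 = 588 N.

P ≈ 588 N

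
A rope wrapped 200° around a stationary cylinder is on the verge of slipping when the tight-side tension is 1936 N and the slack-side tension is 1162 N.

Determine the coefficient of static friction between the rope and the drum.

μ ≈ 0.146

T₂/T₁ = e^{μβ} → μ = ln(T₂/T₁)/β.
β = 200° = 3.491 rad.
μ = ln(1936/1162)/3.491 = ln(1.666)/3.491 = 0.146.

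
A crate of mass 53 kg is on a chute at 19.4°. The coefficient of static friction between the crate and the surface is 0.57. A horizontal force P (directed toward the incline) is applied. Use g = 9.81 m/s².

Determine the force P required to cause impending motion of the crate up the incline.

At impending motion up the slope, friction acts down-slope at its limit: f = μ_s N.
Perpendicular to the incline: N = m g cos θ + P sin θ.
Along the incline: P cos θ = m g sin θ + μ_s N = m g sin θ + μ_s (m g cos θ + P sin θ).
Solving, P (cos θ − μ_s sin θ) = m g (sin θ + μ_s cos θ), so P = 53×9.81×(sin 19.4° + 0.57 cos 19.4°)/(cos 19.4° − 0.57 sin 19.4°) = 520×0.8698/0.7539 = 600 N.

P ≈ 600 N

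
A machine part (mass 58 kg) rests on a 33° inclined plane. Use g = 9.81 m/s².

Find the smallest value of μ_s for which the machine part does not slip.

At the slip threshold m g sin θ = μ_s m g cos θ, so μ_s,min = tan θ.
μ_s,min = tan 33° = 0.649.

μ_s,min ≈ 0.649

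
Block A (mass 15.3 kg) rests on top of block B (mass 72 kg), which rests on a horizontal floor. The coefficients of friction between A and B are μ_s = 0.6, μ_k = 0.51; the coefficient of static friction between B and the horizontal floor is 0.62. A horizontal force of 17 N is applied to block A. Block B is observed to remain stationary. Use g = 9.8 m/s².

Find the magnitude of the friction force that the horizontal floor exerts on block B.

The normal force B exerts on A is simply A's weight, N₁ = 149.9 N.
So the A–B interface can sustain at most μ_s N₁ = 89.96 N of static friction.
P = 17 N is within that limit, so A and B move together (both at rest); the A–B friction is simply f₁ = P = 17 N.
B experiences an equal 17 N forward from A (third law). B is in equilibrium, so the floor supplies f₂ = 17 N of static friction (limit μ_s(m_A+m_B)g = 530.4 N, not exceeded).

f ≈ 17 N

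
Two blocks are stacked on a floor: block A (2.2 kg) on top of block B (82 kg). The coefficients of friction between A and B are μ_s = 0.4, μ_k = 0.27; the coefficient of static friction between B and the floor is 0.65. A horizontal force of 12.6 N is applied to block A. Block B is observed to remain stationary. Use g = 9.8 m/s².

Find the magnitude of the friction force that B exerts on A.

f ≈ 5.82 N

Normal force at the A–B interface: N₁ = m_A g = 21.56 N.
So the A–B interface can sustain at most μ_s N₁ = 8.624 N of static friction.
P = 12.6 N exceeds that limit, so A slips over B and the interface friction becomes kinetic: f₁ = μ_k N₁ = 0.27×21.56 = 5.82 N.
By Newton's third law B feels 5.82 N forward from A. With B stationary, the floor's static friction on B balances it: f₂ = 5.82 N (well within μ_s(m_A+m_B)g = 536.4 N).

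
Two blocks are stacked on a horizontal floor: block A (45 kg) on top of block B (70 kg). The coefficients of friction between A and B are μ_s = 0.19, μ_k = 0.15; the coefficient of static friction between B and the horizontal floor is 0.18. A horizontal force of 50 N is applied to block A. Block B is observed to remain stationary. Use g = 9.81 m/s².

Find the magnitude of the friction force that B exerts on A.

The normal force B exerts on A is simply A's weight, N₁ = 441.5 N.
So the A–B interface can sustain at most μ_s N₁ = 83.88 N of static friction.
Since P = 50 N ≤ 83.88 N, A does not slip on B; friction on A equals P = 50 N.
By Newton's third law B feels 50 N forward from A. With B stationary, the floor's static friction on B balances it: f₂ = 50 N (well within μ_s(m_A+m_B)g = 203.1 N).

f ≈ 50 N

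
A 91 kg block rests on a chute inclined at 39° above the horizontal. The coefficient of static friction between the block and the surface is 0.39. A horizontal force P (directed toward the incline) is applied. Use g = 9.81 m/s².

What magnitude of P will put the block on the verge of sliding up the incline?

P ≈ 1570 N

At impending motion up the slope, friction acts down-slope at its limit: f = μ_s N.
Perpendicular to the incline: N = m g cos θ + P sin θ.
Along the incline: P cos θ = m g sin θ + μ_s N = m g sin θ + μ_s (m g cos θ + P sin θ).
Solving, P (cos θ − μ_s sin θ) = m g (sin θ + μ_s cos θ), so P = 91×9.81×(sin 39° + 0.39 cos 39°)/(cos 39° − 0.39 sin 39°) = 893×0.9324/0.5317 = 1570 N.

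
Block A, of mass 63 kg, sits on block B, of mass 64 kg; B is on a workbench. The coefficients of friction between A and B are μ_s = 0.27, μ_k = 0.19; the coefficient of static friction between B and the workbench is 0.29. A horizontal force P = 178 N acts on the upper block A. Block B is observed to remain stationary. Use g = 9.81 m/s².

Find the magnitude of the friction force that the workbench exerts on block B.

f ≈ 117 N

The normal force B exerts on A is simply A's weight, N₁ = 618 N.
Maximum static friction on A from B: μ_s N₁ = 0.27×618 = 166.9 N.
Since P = 178 N > 166.9 N, A slides on B; the A–B friction is kinetic: f₁ = μ_k N₁ = 0.19×618 = 117 N.
B experiences an equal 117 N forward from A (third law). B is in equilibrium, so the floor supplies f₂ = 117 N of static friction (limit μ_s(m_A+m_B)g = 361.3 N, not exceeded).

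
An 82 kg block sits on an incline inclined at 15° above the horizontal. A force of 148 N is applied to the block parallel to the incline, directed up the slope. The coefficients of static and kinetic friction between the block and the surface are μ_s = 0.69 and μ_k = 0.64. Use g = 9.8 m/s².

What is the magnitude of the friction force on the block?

f ≈ 60 N (up the incline)

The normal reaction is N = m g cos θ = 776.2 N.
For equilibrium along the incline the friction force must supply f = m g sin θ − P = 208 − 148 = 59.99 N (positive meaning up-slope).
Maximum static friction available: μ_s N = 0.69 × 776.2 = 535.6 N.
Since |59.99| ≤ 535.6 N, no slip — friction simply equals what equilibrium demands.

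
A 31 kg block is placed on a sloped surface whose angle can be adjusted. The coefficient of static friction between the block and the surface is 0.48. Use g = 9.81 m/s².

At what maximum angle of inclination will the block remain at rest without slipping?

θ_max ≈ 25.6°

At the slip threshold, m g sin θ = μ_s · m g cos θ, so tan θ = μ_s.
θ_max = arctan(0.48) = 25.6°.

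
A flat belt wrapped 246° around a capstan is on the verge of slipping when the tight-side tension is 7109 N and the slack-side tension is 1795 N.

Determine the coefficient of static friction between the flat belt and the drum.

T₂/T₁ = e^{μβ} → μ = ln(T₂/T₁)/β.
β = 246° = 4.294 rad.
μ = ln(7109/1795)/4.294 = ln(3.96)/4.294 = 0.321.

μ ≈ 0.321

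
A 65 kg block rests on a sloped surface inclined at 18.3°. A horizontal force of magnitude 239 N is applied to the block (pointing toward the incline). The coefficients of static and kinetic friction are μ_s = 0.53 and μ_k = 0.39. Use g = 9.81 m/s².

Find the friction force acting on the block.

Normal direction: N = m g cos θ + P sin θ = 680.4 N.
Parallel to the incline: P cos θ − m g sin θ = 226.9 − 200.2 = 26.7 N; the friction needed to balance this is 26.7 N acting down the slope.
Maximum static friction: μ_s N = 0.53 × 680.4 = 360.6 N.
Since 26.7 N is within the 360.6 N limit, the block stays put and friction is exactly 26.7 N.

f ≈ 26.7 N (down the incline)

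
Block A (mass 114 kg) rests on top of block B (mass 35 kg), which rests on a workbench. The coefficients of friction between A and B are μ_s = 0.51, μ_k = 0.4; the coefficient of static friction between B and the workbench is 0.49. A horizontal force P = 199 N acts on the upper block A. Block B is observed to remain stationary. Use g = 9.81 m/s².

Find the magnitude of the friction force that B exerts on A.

f ≈ 199 N

Between the blocks, N₁ = m_A g = 1118 N.
So the A–B interface can sustain at most μ_s N₁ = 570.4 N of static friction.
Since P = 199 N ≤ 570.4 N, A does not slip on B; friction on A equals P = 199 N.
By Newton's third law B feels 199 N forward from A. With B stationary, the floor's static friction on B balances it: f₂ = 199 N (well within μ_s(m_A+m_B)g = 716.2 N).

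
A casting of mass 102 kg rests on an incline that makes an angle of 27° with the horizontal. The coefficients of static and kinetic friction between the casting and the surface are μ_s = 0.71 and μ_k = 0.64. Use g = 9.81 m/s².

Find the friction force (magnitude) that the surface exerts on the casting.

f ≈ 454 N (up the incline)

Perpendicular to the surface, N = m g cos θ = 102·9.81·cos 27° = 891.6 N.
Along the slope the weight component is m g sin θ = 454.3 N; friction must supply exactly this, acting up-slope.
Maximum static friction available: μ_s N = 0.71 × 891.6 = 633 N.
Since |454.3| ≤ 633 N, no slip — friction simply equals what equilibrium demands.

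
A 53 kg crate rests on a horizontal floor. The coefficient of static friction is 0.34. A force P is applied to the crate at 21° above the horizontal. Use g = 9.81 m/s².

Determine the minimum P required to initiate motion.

N = m g − P sin α (the pull lifts the crate).
At impending slip, P cos α = μ_s N = μ_s (m g − P sin α).
Solving: P (cos α + μ_s sin α) = μ_s m g → P = 0.34×520/(cos 21° + 0.34 sin 21°) = 177/1.055 = 167 N.

P ≈ 167 N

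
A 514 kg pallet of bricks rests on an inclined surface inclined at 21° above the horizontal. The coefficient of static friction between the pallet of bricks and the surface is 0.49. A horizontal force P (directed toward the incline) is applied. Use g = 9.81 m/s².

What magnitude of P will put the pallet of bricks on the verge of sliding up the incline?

P ≈ 5430 N

At impending motion up the slope, friction acts down-slope at its limit: f = μ_s N.
Perpendicular to the incline: N = m g cos θ + P sin θ.
Along the incline: P cos θ = m g sin θ + μ_s N = m g sin θ + μ_s (m g cos θ + P sin θ).
Solving, P (cos θ − μ_s sin θ) = m g (sin θ + μ_s cos θ), so P = 514×9.81×(sin 21° + 0.49 cos 21°)/(cos 21° − 0.49 sin 21°) = 5040×0.8158/0.758 = 5430 N.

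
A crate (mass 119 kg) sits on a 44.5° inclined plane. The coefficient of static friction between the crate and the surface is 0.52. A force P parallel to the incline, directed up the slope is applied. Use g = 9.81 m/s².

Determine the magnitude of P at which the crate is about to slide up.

P ≈ 1250 N

At impending motion up the slope, friction acts down-slope at its limit: f = μ_s N.
P is parallel to the surface, so N = m g cos θ = 833 N.
Along the incline: P = m g sin θ + μ_s N = 818 + 0.52×833 = 1250 N.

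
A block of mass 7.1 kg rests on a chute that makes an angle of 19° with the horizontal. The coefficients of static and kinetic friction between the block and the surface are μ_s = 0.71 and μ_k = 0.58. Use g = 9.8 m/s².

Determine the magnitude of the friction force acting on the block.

f ≈ 22.7 N (up the incline)

Normal force: N = m g cos θ = 7.1 × 9.8 × cos 19° = 65.79 N.
For equilibrium along the incline, friction must balance the weight component: f = m g sin θ = 22.65 N up the slope.
Maximum static friction available: μ_s N = 0.71 × 65.79 = 46.71 N.
Since |22.65| ≤ 46.71 N, no slip — friction simply equals what equilibrium demands.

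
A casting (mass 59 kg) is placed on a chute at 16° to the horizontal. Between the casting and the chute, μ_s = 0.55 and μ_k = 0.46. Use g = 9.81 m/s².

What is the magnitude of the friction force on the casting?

The normal reaction is N = m g cos θ = 556.4 N.
For equilibrium along the incline, friction must balance the weight component: f = m g sin θ = 159.5 N up the slope.
Static friction can supply at most μ_s N = 306 N.
Since |159.5| ≤ 306 N, no slip — friction simply equals what equilibrium demands.

f ≈ 160 N (up the incline)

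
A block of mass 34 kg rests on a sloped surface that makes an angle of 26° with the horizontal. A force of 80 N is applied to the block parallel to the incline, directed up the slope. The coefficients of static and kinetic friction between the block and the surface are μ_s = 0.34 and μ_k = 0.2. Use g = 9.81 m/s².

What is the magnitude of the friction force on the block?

Normal force: N = m g cos θ = 34 × 9.81 × cos 26° = 299.8 N.
The friction needed for equilibrium is m g sin θ − P = 146.2 − 80 = 66.21 N, measured positive up-slope.
The static-friction ceiling is μ_s N = 0.34 × 299.8 = 101.9 N.
Since |66.21| ≤ 101.9 N, static friction is sufficient; f equals the required value, not μ_s N.

f ≈ 66.2 N (up the incline)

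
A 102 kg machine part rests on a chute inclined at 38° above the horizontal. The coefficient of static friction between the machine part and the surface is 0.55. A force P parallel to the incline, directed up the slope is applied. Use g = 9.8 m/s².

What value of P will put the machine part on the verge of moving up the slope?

P ≈ 1050 N

At impending motion up the slope, friction acts down-slope at its limit: f = μ_s N.
P is parallel to the surface, so N = m g cos θ = 788 N.
Along the incline: P = m g sin θ + μ_s N = 615 + 0.55×788 = 1050 N.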